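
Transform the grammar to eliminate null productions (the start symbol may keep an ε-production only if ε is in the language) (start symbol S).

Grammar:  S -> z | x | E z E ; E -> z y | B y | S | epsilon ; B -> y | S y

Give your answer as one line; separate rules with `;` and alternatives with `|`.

Nullable nonterminals: {E}.
ε ∉ L(G), so no ε-production is kept.
For each production, add variants omitting each subset of nullable occurrences: S → E z E gives E z E | E z | z E.

S -> z | x | E z E | E z | z E; E -> z y | B y | S; B -> y | S y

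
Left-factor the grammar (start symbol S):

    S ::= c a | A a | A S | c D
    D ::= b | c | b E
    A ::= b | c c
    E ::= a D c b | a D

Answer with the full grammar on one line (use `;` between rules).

S ::= c S' | A S''; D ::= c | b D'; A ::= b | c c; E ::= a D E'; S' ::= a | D; S'' ::= a | S; D' ::= ε | E; E' ::= c b | ε

S has alternatives sharing prefix 'c': factor to S → c S' with S' → a | D.
S has alternatives sharing prefix 'A': factor to S → A S'' with S'' → a | S.
D has alternatives sharing prefix 'b': factor to D → b D' with D' → ε | E.
E has alternatives sharing prefix 'a D': factor to E → a D E' with E' → c b | ε.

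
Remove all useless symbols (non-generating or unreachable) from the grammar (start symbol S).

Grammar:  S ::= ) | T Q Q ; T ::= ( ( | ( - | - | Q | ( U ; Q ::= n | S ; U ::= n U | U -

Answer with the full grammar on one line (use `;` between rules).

Generating nonterminals: {Q, S, T}.
Reachable from S after that: {Q, S, T}.
Removed useless symbols: {U} and every production mentioning them.

S ::= ) | T Q Q; T ::= ( ( | ( - | - | Q; Q ::= n | S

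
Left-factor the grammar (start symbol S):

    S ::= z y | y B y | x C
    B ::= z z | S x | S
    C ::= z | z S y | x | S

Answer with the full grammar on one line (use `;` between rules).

B has alternatives sharing prefix 'S': factor to B → S B' with B' → x | ε.
C has alternatives sharing prefix 'z': factor to C → z C' with C' → ε | S y.

S ::= z y | y B y | x C; B ::= z z | S B'; C ::= x | S | z C'; B' ::= x | ε; C' ::= ε | S y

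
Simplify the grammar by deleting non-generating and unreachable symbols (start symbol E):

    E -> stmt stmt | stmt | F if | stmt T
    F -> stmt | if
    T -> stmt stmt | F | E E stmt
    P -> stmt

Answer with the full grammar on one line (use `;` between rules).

Generating nonterminals: {E, F, P, T}.
Reachable from E after that: {E, F, T}.
Removed useless symbols: {P} and every production mentioning them.

E -> stmt stmt | stmt | F if | stmt T; F -> stmt | if; T -> stmt stmt | F | E E stmt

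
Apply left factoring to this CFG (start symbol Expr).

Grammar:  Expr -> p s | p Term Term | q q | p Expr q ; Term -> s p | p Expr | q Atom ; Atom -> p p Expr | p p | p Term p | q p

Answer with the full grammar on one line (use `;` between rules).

Expr -> q q | p Expr1; Term -> s p | p Expr | q Atom; Atom -> q p | p Atom1; Expr1 -> s | Term Term | Expr q; Atom1 -> Term p | p Atom11; Atom11 -> Expr | epsilon

Expr has alternatives sharing prefix 'p': factor to Expr → p Expr1 with Expr1 → s | Term Term | Expr q.
Atom has alternatives sharing prefix 'p': factor to Atom → p Atom1 with Atom1 → p Expr | p | Term p.
Atom1 has alternatives sharing prefix 'p': factor to Atom1 → p Atom11 with Atom11 → Expr | ε.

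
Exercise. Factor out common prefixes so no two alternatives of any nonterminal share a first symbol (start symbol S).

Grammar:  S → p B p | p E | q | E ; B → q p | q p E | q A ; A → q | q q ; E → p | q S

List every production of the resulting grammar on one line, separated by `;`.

S → q | E | p S'; B → q B'; A → q A'; E → p | q S; S' → B p | E; B' → A | p B''; A' → ε | q; B'' → ε | E

S has alternatives sharing prefix 'p': factor to S → p S' with S' → B p | E.
B has alternatives sharing prefix 'q': factor to B → q B' with B' → p | p E | A.
A has alternatives sharing prefix 'q': factor to A → q A' with A' → ε | q.
B' has alternatives sharing prefix 'p': factor to B' → p B'' with B'' → ε | E.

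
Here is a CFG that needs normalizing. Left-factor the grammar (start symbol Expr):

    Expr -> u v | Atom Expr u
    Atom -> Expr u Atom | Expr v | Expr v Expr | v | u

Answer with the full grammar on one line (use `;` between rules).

Expr -> u v | Atom Expr u; Atom -> v | u | Expr Atom1; Atom1 -> u Atom | v Atom11; Atom11 -> ε | Expr

Atom has alternatives sharing prefix 'Expr': factor to Atom → Expr Atom1 with Atom1 → u Atom | v | v Expr.
Atom1 has alternatives sharing prefix 'v': factor to Atom1 → v Atom11 with Atom11 → ε | Expr.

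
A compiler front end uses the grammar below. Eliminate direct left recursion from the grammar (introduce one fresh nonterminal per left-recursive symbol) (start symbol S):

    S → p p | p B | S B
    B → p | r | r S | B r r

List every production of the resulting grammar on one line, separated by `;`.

S → p p S' | p B S'; B → p B' | r B' | r S B'; S' → B S' | ε; B' → r r B' | ε

Left recursion appears on S, B.
For S: α = {B}, β = {p p, p B}. Rewrite as S → β S' and S' → α S' | ε.
For B: α = {r r}, β = {p, r, r S}. Rewrite as B → β B' and B' → α B' | ε.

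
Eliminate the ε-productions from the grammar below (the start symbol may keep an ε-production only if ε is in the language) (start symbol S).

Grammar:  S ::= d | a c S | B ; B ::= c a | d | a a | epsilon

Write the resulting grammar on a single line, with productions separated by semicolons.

Nullable set = {B, S}.
ε ∈ L(G) since S is nullable, so keep S → ε.
Add the nullable-subset variants: S → a c S gives a c S | a c.

S ::= d | a c S | a c | B | epsilon; B ::= c a | d | a a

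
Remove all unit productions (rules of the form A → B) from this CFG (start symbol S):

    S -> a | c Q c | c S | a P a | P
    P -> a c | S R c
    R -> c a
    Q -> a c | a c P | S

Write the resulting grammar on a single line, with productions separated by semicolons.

S -> a | c Q c | c S | a P a | a c | S R c; P -> a c | S R c; R -> c a; Q -> a | c Q c | c S | a P a | a c | S R c | a c P

Unit pairs: Q ⇒* {P, S}; S ⇒* {P}.
For each unit pair (A, B), copy every non-unit production of B to A, then drop all unit productions.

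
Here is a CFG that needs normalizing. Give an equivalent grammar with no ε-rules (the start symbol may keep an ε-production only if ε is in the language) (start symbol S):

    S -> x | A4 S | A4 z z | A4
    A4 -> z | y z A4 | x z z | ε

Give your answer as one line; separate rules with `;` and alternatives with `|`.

S -> x | A4 S | A4 | A4 z z | z z | ε; A4 -> z | y z A4 | y z | x z z

Nullable set = {A4, S}.
ε ∈ L(G) since S is nullable, so keep S → ε.
Add the nullable-subset variants: S → A4 S gives A4 S | A4. S → A4 z z gives A4 z z | z z. A4 → y z A4 gives y z A4 | y z.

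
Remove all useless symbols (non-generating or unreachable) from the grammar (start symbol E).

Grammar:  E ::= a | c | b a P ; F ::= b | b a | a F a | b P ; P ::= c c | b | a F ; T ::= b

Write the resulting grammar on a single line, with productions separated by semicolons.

E ::= a | c | b a P; F ::= b | b a | a F a | b P; P ::= c c | b | a F

Generating nonterminals: {E, F, P, T}.
Reachable from E after that: {E, F, P}.
Removed useless symbols: {T} and every production mentioning them.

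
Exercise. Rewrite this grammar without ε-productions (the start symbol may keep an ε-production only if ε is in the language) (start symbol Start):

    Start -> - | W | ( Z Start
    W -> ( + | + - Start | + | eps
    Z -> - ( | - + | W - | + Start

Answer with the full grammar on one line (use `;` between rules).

Nullable nonterminals: {Start, W}.
ε ∈ L(G) since Start is nullable, so keep Start → ε.
For each production, add variants omitting each subset of nullable occurrences: Start → ( Z Start gives ( Z Start | ( Z. W → + - Start gives + - Start | + -. Z → W - gives W - | -. Z → + Start gives + Start | +.

Start -> - | W | ( Z Start | ( Z | eps; W -> ( + | + - Start | + - | +; Z -> - ( | - + | W - | - | + Start | +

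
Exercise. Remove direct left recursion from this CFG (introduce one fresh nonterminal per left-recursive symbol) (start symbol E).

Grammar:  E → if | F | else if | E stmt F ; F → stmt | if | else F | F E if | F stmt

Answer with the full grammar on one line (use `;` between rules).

Left recursion appears on E, F.
For E: α = {stmt F}, β = {if, F, else if}. Rewrite as E → β E' and E' → α E' | ε.
For F: α = {E if, stmt}, β = {stmt, if, else F}. Rewrite as F → β F' and F' → α F' | ε.

E → if E' | F E' | else if E'; F → stmt F' | if F' | else F F'; E' → stmt F E' | ε; F' → E if F' | stmt F' | ε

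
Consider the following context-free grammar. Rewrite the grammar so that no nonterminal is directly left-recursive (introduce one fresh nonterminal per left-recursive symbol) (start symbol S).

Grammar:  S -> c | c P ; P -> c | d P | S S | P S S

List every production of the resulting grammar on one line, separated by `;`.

Directly left-recursive nonterminal: P.
For P: α = {S S}, β = {c, d P, S S}. Rewrite as P → β P' and P' → α P' | ε.

S -> c | c P; P -> c P' | d P P' | S S P'; P' -> S S P' | eps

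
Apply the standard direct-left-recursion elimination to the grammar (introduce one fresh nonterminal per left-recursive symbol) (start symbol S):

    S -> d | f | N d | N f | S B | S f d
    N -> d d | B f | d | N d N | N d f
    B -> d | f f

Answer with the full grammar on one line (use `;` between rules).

S -> d S' | f S' | N d S' | N f S'; N -> d d N' | B f N' | d N'; B -> d | f f; S' -> B S' | f d S' | ε; N' -> d N N' | d f N' | ε

S, N are directly left-recursive.
For S: α = {B, f d}, β = {d, f, N d, N f}. Rewrite as S → β S' and S' → α S' | ε.
For N: α = {d N, d f}, β = {d d, B f, d}. Rewrite as N → β N' and N' → α N' | ε.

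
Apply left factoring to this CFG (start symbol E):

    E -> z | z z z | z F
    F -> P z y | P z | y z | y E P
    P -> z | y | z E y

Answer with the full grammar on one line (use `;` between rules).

E -> z E'; F -> P z F' | y F''; P -> y | z P'; E' -> ε | z z | F; F' -> y | ε; F'' -> z | E P; P' -> ε | E y

E has alternatives sharing prefix 'z': factor to E → z E' with E' → ε | z z | F.
F has alternatives sharing prefix 'P z': factor to F → P z F' with F' → y | ε.
F has alternatives sharing prefix 'y': factor to F → y F'' with F'' → z | E P.
P has alternatives sharing prefix 'z': factor to P → z P' with P' → ε | E y.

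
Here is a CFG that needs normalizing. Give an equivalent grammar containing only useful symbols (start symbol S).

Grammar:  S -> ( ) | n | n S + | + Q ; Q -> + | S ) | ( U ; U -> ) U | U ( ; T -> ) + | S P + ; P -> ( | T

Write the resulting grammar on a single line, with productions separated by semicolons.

Generating nonterminals: {P, Q, S, T}.
Reachable from S after that: {Q, S}.
Removed useless symbols: {P, T, U} and every production mentioning them.

S -> ( ) | n | n S + | + Q; Q -> + | S )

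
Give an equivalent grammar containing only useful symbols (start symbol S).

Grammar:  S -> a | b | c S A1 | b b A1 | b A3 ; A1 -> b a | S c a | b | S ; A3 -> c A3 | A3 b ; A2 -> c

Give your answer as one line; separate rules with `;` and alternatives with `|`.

Generating nonterminals: {A1, A2, S}.
Reachable from S after that: {A1, S}.
Removed useless symbols: {A2, A3} and every production mentioning them.

S -> a | b | c S A1 | b b A1; A1 -> b a | S c a | b | S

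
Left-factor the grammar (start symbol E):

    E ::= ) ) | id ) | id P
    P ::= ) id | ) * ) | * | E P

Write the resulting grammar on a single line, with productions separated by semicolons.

E has alternatives sharing prefix 'id': factor to E → id E' with E' → ) | P.
P has alternatives sharing prefix ')': factor to P → ) P' with P' → id | * ).

E ::= ) ) | id E'; P ::= * | E P | ) P'; E' ::= ) | P; P' ::= id | * )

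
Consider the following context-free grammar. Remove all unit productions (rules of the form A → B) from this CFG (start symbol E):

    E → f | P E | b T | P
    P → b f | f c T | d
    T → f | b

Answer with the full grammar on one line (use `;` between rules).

E → f | P E | b T | b f | f c T | d; P → b f | f c T | d; T → f | b

Unit pairs: E ⇒* {P}.
For each unit pair (A, B), copy every non-unit production of B to A, then drop all unit productions.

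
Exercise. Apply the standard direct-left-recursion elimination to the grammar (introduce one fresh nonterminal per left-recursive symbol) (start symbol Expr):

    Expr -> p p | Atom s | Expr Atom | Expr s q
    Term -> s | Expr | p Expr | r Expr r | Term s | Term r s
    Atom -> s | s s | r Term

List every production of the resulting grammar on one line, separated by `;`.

Expr, Term are directly left-recursive.
For Expr: α = {Atom, s q}, β = {p p, Atom s}. Rewrite as Expr → β Expr1 and Expr1 → α Expr1 | ε.
For Term: α = {s, r s}, β = {s, Expr, p Expr, r Expr r}. Rewrite as Term → β Term1 and Term1 → α Term1 | ε.

Expr -> p p Expr1 | Atom s Expr1; Term -> s Term1 | Expr Term1 | p Expr Term1 | r Expr r Term1; Atom -> s | s s | r Term; Expr1 -> Atom Expr1 | s q Expr1 | ε; Term1 -> s Term1 | r s Term1 | ε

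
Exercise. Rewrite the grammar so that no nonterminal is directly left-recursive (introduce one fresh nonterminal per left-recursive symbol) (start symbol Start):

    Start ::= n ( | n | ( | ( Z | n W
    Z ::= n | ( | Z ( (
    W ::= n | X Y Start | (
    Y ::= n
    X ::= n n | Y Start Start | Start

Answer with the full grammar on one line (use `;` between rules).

Start ::= n ( | n | ( | ( Z | n W; Z ::= n Z1 | ( Z1; W ::= n | X Y Start | (; Y ::= n; X ::= n n | Y Start Start | Start; Z1 ::= ( ( Z1 | ε

Left recursion appears on Z.
For Z: α = {( (}, β = {n, (}. Rewrite as Z → β Z1 and Z1 → α Z1 | ε.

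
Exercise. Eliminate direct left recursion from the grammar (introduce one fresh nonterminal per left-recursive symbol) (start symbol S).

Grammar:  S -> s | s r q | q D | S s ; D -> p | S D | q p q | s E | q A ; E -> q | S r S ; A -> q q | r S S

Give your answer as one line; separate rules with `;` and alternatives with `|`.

S -> s S' | s r q S' | q D S'; D -> p | S D | q p q | s E | q A; E -> q | S r S; A -> q q | r S S; S' -> s S' | ε

Directly left-recursive nonterminal: S.
For S: α = {s}, β = {s, s r q, q D}. Rewrite as S → β S' and S' → α S' | ε.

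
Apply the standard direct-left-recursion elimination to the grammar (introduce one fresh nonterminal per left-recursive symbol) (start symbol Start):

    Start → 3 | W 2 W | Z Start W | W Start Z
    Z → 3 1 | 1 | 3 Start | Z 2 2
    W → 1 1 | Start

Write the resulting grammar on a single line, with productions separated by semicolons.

Left recursion appears on Z.
For Z: α = {2 2}, β = {3 1, 1, 3 Start}. Rewrite as Z → β Z1 and Z1 → α Z1 | ε.

Start → 3 | W 2 W | Z Start W | W Start Z; Z → 3 1 Z1 | 1 Z1 | 3 Start Z1; W → 1 1 | Start; Z1 → 2 2 Z1 | ε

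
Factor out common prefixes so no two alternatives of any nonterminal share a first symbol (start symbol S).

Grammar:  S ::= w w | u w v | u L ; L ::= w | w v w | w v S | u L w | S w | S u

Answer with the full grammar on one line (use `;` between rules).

S has alternatives sharing prefix 'u': factor to S → u S' with S' → w v | L.
L has alternatives sharing prefix 'w': factor to L → w L' with L' → ε | v w | v S.
L has alternatives sharing prefix 'S': factor to L → S L'' with L'' → w | u.
L' has alternatives sharing prefix 'v': factor to L' → v L''' with L''' → w | S.

S ::= w w | u S'; L ::= u L w | w L' | S L''; S' ::= w v | L; L' ::= eps | v L'''; L'' ::= w | u; L''' ::= w | S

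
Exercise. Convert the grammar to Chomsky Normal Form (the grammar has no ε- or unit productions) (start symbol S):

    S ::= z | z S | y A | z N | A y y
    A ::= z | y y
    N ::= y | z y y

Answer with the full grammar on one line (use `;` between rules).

Introduce a nonterminal for each terminal appearing in a rule of length ≥ 2: X1 → z, X2 → y.
Binarize each right-hand side of length ≥ 3 by chaining fresh nonterminals (Y1, Y2, …): affected rules were S → A X2 X2; N → X1 X2 X2.

S ::= z | X1 S | X2 A | X1 N | A Y1; A ::= z | X2 X2; N ::= y | X1 Y2; X1 ::= z; X2 ::= y; Y1 ::= X2 X2; Y2 ::= X2 X2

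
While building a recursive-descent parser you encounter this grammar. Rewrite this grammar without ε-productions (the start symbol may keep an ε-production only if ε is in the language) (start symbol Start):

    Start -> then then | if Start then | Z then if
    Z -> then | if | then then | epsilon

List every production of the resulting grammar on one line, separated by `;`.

Start -> then then | if Start then | Z then if | then if; Z -> then | if | then then

Nullable nonterminals: {Z}.
ε ∉ L(G), so no ε-production is kept.
Expand every rule over subsets of its nullable positions: Start → Z then if gives Z then if | then if.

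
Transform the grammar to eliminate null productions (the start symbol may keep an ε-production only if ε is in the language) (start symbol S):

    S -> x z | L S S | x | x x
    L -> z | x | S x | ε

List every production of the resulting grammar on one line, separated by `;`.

S -> x z | L S S | S S | x | x x; L -> z | x | S x

Nullable nonterminals: {L}.
ε ∉ L(G), so no ε-production is kept.
Add the nullable-subset variants: S → L S S gives L S S | S S.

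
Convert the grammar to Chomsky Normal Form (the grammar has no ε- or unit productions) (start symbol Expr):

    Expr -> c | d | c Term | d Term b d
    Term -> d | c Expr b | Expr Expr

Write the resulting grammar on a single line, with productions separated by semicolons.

Introduce a nonterminal for each terminal appearing in a rule of length ≥ 2: X1 → c, X2 → d, X3 → b.
Binarize each right-hand side of length ≥ 3 by chaining fresh nonterminals (Y1, Y2, …): affected rules were Expr → X2 Term X3 X2; Term → X1 Expr X3.

Expr -> c | d | X1 Term | X2 Y1; Term -> d | X1 Y3 | Expr Expr; X1 -> c; X2 -> d; X3 -> b; Y1 -> Term Y2; Y2 -> X3 X2; Y3 -> Expr X3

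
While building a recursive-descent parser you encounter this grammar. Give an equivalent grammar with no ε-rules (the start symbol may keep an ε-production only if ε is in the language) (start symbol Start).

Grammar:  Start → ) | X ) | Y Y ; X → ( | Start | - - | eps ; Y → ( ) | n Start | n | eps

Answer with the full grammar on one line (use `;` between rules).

Nullable set = {Start, X, Y}.
ε ∈ L(G) since Start is nullable, so keep Start → ε.
Expand every rule over subsets of its nullable positions: Start → Y Y gives Y Y | Y. Y → n Start gives n Start | n.

Start → ) | X ) | Y Y | Y | ε; X → ( | Start | - -; Y → ( ) | n Start | n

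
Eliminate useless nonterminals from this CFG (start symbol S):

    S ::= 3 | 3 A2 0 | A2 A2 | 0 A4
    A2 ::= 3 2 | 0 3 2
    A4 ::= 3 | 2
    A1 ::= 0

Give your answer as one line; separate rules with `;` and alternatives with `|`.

Generating nonterminals: {A1, A2, A4, S}.
Reachable from S after that: {A2, A4, S}.
Removed useless symbols: {A1} and every production mentioning them.

S ::= 3 | 3 A2 0 | A2 A2 | 0 A4; A2 ::= 3 2 | 0 3 2; A4 ::= 3 | 2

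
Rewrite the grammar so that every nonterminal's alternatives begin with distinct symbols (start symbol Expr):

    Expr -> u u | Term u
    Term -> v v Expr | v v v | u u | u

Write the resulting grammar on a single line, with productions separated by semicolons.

Expr -> u u | Term u; Term -> v v Term1 | u Term2; Term1 -> Expr | v; Term2 -> u | eps

Term has alternatives sharing prefix 'v v': factor to Term → v v Term1 with Term1 → Expr | v.
Term has alternatives sharing prefix 'u': factor to Term → u Term2 with Term2 → u | ε.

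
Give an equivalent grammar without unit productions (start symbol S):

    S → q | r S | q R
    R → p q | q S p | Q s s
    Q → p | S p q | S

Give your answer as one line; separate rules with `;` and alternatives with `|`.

S → q | r S | q R; R → p q | q S p | Q s s; Q → q | r S | q R | p | S p q

Unit pairs: Q ⇒* {S}.
For every A with A ⇒* B via unit rules, add B's non-unit alternatives to A; then delete every rule of the form X → Y.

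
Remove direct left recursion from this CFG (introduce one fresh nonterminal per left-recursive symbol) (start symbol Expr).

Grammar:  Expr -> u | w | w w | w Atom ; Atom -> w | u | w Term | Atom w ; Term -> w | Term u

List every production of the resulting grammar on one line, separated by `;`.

Directly left-recursive nonterminals: Atom, Term.
For Atom: α = {w}, β = {w, u, w Term}. Rewrite as Atom → β Atom1 and Atom1 → α Atom1 | ε.
For Term: α = {u}, β = {w}. Rewrite as Term → β Term1 and Term1 → α Term1 | ε.

Expr -> u | w | w w | w Atom; Atom -> w Atom1 | u Atom1 | w Term Atom1; Term -> w Term1; Atom1 -> w Atom1 | epsilon; Term1 -> u Term1 | epsilon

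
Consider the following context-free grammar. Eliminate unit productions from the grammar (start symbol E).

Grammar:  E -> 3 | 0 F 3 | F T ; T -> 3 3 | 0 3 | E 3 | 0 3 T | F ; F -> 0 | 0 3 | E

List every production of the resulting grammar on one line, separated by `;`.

E -> 3 | 0 F 3 | F T; T -> 3 | 0 F 3 | F T | 0 | 0 3 | 3 3 | E 3 | 0 3 T; F -> 3 | 0 F 3 | F T | 0 | 0 3

Unit pairs: F ⇒* {E}; T ⇒* {E, F}.
For each unit pair (A, B), copy every non-unit production of B to A, then drop all unit productions.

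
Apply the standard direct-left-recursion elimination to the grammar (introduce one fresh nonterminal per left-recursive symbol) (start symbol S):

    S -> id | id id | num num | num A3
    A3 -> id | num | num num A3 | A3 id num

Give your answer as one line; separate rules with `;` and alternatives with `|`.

A3 is directly left-recursive.
For A3: α = {id num}, β = {id, num, num num A3}. Rewrite as A3 → β A3' and A3' → α A3' | ε.

S -> id | id id | num num | num A3; A3 -> id A3' | num A3' | num num A3 A3'; A3' -> id num A3' | ε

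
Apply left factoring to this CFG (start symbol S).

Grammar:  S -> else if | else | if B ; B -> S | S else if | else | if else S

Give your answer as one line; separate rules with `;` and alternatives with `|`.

S has alternatives sharing prefix 'else': factor to S → else S' with S' → if | ε.
B has alternatives sharing prefix 'S': factor to B → S B' with B' → ε | else if.

S -> if B | else S'; B -> else | if else S | S B'; S' -> if | ε; B' -> ε | else if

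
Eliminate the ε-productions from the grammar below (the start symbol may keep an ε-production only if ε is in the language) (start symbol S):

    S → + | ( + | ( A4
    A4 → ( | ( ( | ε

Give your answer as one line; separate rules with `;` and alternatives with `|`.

S → + | ( + | ( A4 | (; A4 → ( | ( (

Nullable set = {A4}.
ε ∉ L(G), so no ε-production is kept.
Add the nullable-subset variants: S → ( A4 gives ( A4 | (.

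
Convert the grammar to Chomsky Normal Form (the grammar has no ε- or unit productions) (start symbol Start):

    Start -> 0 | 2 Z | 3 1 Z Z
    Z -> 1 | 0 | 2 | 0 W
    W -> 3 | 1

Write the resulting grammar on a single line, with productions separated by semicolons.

Introduce a nonterminal for each terminal appearing in a rule of length ≥ 2: X1 → 2, X2 → 3, X3 → 1, X4 → 0.
Binarize each right-hand side of length ≥ 3 by chaining fresh nonterminals (Y1, Y2, …): affected rules were Start → X2 X3 Z Z.

Start -> 0 | X1 Z | X2 Y1; Z -> 1 | 0 | 2 | X4 W; W -> 3 | 1; X1 -> 2; X2 -> 3; X3 -> 1; X4 -> 0; Y1 -> X3 Y2; Y2 -> Z Z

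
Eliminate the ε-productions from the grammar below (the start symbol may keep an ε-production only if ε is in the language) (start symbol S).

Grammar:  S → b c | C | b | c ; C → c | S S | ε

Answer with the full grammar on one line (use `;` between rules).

The nullable symbols are {C, S}.
ε ∈ L(G) since S is nullable, so keep S → ε.
For each production, add variants omitting each subset of nullable occurrences: C → S S gives S S | S.

S → b c | C | b | c | ε; C → c | S S | S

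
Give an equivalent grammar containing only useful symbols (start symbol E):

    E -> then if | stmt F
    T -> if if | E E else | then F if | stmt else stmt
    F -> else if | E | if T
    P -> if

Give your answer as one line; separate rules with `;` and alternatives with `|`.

Generating nonterminals: {E, F, P, T}.
Reachable from E after that: {E, F, T}.
Removed useless symbols: {P} and every production mentioning them.

E -> then if | stmt F; T -> if if | E E else | then F if | stmt else stmt; F -> else if | E | if T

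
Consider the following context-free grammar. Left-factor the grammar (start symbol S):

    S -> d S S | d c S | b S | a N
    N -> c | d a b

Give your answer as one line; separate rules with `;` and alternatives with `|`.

S has alternatives sharing prefix 'd': factor to S → d S' with S' → S S | c S.

S -> b S | a N | d S'; N -> c | d a b; S' -> S S | c S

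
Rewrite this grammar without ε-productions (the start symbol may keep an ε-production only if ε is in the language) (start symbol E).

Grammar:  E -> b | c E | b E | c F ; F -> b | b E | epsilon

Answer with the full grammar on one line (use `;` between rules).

E -> b | c E | b E | c F | c; F -> b | b E

Nullable set = {F}.
ε ∉ L(G), so no ε-production is kept.
Expand every rule over subsets of its nullable positions: E → c F gives c F | c.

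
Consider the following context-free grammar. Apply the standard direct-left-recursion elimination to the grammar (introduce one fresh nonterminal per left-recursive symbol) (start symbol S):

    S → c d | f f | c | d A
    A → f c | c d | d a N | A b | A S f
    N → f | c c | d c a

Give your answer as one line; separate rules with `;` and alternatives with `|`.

Left recursion appears on A.
For A: α = {b, S f}, β = {f c, c d, d a N}. Rewrite as A → β A' and A' → α A' | ε.

S → c d | f f | c | d A; A → f c A' | c d A' | d a N A'; N → f | c c | d c a; A' → b A' | S f A' | ε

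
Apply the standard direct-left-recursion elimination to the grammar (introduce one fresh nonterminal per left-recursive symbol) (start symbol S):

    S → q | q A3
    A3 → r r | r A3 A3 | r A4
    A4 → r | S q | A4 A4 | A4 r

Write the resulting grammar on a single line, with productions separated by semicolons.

S → q | q A3; A3 → r r | r A3 A3 | r A4; A4 → r A4' | S q A4'; A4' → A4 A4' | r A4' | ε

A4 is directly left-recursive.
For A4: α = {A4, r}, β = {r, S q}. Rewrite as A4 → β A4' and A4' → α A4' | ε.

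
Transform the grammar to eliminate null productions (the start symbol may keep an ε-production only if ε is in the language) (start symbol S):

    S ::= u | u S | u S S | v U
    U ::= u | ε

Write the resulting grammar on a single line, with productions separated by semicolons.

Nullable set = {U}.
ε ∉ L(G), so no ε-production is kept.
Expand every rule over subsets of its nullable positions: S → v U gives v U | v.

S ::= u | u S | u S S | v U | v; U ::= u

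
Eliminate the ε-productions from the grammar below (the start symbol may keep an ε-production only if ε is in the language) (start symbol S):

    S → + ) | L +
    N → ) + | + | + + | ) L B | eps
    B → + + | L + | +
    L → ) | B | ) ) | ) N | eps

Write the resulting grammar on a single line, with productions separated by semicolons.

S → + ) | L + | +; N → ) + | + | + + | ) L B | ) B; B → + + | L + | +; L → ) | B | ) ) | ) N

Nullable nonterminals: {L, N}.
ε ∉ L(G), so no ε-production is kept.
Add the nullable-subset variants: S → L + gives L + | +. N → ) L B gives ) L B | ) B. B → L + gives L + | +.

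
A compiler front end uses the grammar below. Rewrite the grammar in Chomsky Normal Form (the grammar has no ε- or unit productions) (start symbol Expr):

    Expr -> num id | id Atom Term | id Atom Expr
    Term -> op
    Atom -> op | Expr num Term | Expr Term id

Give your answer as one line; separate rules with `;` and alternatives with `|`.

Introduce a nonterminal for each terminal appearing in a rule of length ≥ 2: X1 → num, X2 → id.
Binarize each right-hand side of length ≥ 3 by chaining fresh nonterminals (Y1, Y2, …): affected rules were Expr → X2 Atom Term; Expr → X2 Atom Expr; Atom → Expr X1 Term; Atom → Expr Term X2.

Expr -> X1 X2 | X2 Y1 | X2 Y2; Term -> op; Atom -> op | Expr Y3 | Expr Y4; X1 -> num; X2 -> id; Y1 -> Atom Term; Y2 -> Atom Expr; Y3 -> X1 Term; Y4 -> Term X2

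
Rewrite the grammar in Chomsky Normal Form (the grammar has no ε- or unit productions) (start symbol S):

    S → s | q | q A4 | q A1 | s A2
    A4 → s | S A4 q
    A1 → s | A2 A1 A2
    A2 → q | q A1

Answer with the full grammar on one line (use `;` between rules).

S → s | q | X1 A4 | X1 A1 | X2 A2; A4 → s | S Y1; A1 → s | A2 Y2; A2 → q | X1 A1; X1 → q; X2 → s; Y1 → A4 X1; Y2 → A1 A2

Introduce a nonterminal for each terminal appearing in a rule of length ≥ 2: X1 → q, X2 → s.
Binarize each right-hand side of length ≥ 3 by chaining fresh nonterminals (Y1, Y2, …): affected rules were A4 → S A4 X1; A1 → A2 A1 A2.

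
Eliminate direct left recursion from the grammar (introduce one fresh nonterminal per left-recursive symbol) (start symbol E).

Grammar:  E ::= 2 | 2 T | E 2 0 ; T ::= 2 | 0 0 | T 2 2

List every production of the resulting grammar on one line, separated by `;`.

Directly left-recursive nonterminals: E, T.
For E: α = {2 0}, β = {2, 2 T}. Rewrite as E → β E' and E' → α E' | ε.
For T: α = {2 2}, β = {2, 0 0}. Rewrite as T → β T' and T' → α T' | ε.

E ::= 2 E' | 2 T E'; T ::= 2 T' | 0 0 T'; E' ::= 2 0 E' | ε; T' ::= 2 2 T' | ε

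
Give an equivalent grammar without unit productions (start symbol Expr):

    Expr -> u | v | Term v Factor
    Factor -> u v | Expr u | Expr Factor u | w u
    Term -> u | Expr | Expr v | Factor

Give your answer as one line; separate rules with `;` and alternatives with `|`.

Expr -> u | v | Term v Factor; Factor -> u v | Expr u | Expr Factor u | w u; Term -> u | Expr v | u v | Expr u | Expr Factor u | w u | v | Term v Factor

Unit pairs: Term ⇒* {Expr, Factor}.
For every A with A ⇒* B via unit rules, add B's non-unit alternatives to A; then delete every rule of the form X → Y.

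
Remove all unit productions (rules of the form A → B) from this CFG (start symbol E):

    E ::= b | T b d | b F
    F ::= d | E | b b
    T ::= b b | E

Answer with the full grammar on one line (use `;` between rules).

E ::= b | T b d | b F; F ::= b | T b d | b F | d | b b; T ::= b | T b d | b F | b b

Unit pairs: F ⇒* {E}; T ⇒* {E}.
For each unit pair (A, B), copy every non-unit production of B to A, then drop all unit productions.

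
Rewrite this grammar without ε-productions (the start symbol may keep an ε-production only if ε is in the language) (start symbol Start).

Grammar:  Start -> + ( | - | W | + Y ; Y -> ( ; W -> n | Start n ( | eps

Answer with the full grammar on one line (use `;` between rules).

Start -> + ( | - | W | + Y | ε; Y -> (; W -> n | Start n ( | n (

Nullable set = {Start, W}.
ε ∈ L(G) since Start is nullable, so keep Start → ε.
Add the nullable-subset variants: W → Start n ( gives Start n ( | n (.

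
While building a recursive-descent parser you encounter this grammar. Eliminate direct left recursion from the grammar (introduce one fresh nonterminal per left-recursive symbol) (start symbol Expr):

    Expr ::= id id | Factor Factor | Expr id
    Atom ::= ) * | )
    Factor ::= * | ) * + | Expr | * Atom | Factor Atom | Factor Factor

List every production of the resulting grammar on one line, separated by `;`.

Expr ::= id id Expr1 | Factor Factor Expr1; Atom ::= ) * | ); Factor ::= * Factor1 | ) * + Factor1 | Expr Factor1 | * Atom Factor1; Expr1 ::= id Expr1 | ε; Factor1 ::= Atom Factor1 | Factor Factor1 | ε

Directly left-recursive nonterminals: Expr, Factor.
For Expr: α = {id}, β = {id id, Factor Factor}. Rewrite as Expr → β Expr1 and Expr1 → α Expr1 | ε.
For Factor: α = {Atom, Factor}, β = {*, ) * +, Expr, * Atom}. Rewrite as Factor → β Factor1 and Factor1 → α Factor1 | ε.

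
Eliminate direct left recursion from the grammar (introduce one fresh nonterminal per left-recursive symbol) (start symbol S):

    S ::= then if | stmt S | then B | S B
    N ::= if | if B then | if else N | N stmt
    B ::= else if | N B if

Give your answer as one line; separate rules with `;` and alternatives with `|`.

S, N are directly left-recursive.
For S: α = {B}, β = {then if, stmt S, then B}. Rewrite as S → β S' and S' → α S' | ε.
For N: α = {stmt}, β = {if, if B then, if else N}. Rewrite as N → β N' and N' → α N' | ε.

S ::= then if S' | stmt S S' | then B S'; N ::= if N' | if B then N' | if else N N'; B ::= else if | N B if; S' ::= B S' | ε; N' ::= stmt N' | ε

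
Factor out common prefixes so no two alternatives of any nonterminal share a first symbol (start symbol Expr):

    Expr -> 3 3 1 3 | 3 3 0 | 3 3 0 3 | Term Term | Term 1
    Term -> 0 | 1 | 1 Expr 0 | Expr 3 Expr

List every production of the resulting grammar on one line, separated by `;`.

Expr -> 3 3 Expr1 | Term Expr2; Term -> 0 | Expr 3 Expr | 1 Term1; Expr1 -> 1 3 | 0 Expr11; Expr2 -> Term | 1; Term1 -> ε | Expr 0; Expr11 -> ε | 3

Expr has alternatives sharing prefix '3 3': factor to Expr → 3 3 Expr1 with Expr1 → 1 3 | 0 | 0 3.
Expr has alternatives sharing prefix 'Term': factor to Expr → Term Expr2 with Expr2 → Term | 1.
Term has alternatives sharing prefix '1': factor to Term → 1 Term1 with Term1 → ε | Expr 0.
Expr1 has alternatives sharing prefix '0': factor to Expr1 → 0 Expr11 with Expr11 → ε | 3.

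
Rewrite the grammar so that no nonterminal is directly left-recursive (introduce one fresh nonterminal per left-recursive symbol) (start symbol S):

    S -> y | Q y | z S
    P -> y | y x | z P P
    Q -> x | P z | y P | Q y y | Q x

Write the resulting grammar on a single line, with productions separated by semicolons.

Directly left-recursive nonterminal: Q.
For Q: α = {y y, x}, β = {x, P z, y P}. Rewrite as Q → β Q' and Q' → α Q' | ε.

S -> y | Q y | z S; P -> y | y x | z P P; Q -> x Q' | P z Q' | y P Q'; Q' -> y y Q' | x Q' | ε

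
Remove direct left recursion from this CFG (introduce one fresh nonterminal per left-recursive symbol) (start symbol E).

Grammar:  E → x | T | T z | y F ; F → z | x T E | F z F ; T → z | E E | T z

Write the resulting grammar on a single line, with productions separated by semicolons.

E → x | T | T z | y F; F → z F' | x T E F'; T → z T' | E E T'; F' → z F F' | ε; T' → z T' | ε

F, T are directly left-recursive.
For F: α = {z F}, β = {z, x T E}. Rewrite as F → β F' and F' → α F' | ε.
For T: α = {z}, β = {z, E E}. Rewrite as T → β T' and T' → α T' | ε.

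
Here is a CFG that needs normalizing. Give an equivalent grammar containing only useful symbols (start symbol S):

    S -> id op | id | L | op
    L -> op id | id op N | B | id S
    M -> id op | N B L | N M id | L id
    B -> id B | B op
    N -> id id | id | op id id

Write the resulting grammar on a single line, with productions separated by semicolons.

S -> id op | id | L | op; L -> op id | id op N | id S; N -> id id | id | op id id

Generating nonterminals: {L, M, N, S}.
Reachable from S after that: {L, N, S}.
Removed useless symbols: {B, M} and every production mentioning them.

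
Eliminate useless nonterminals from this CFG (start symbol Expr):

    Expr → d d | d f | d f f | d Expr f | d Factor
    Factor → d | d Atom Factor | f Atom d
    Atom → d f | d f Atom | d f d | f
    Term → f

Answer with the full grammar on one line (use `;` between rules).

Generating nonterminals: {Atom, Expr, Factor, Term}.
Reachable from Expr after that: {Atom, Expr, Factor}.
Removed useless symbols: {Term} and every production mentioning them.

Expr → d d | d f | d f f | d Expr f | d Factor; Factor → d | d Atom Factor | f Atom d; Atom → d f | d f Atom | d f d | f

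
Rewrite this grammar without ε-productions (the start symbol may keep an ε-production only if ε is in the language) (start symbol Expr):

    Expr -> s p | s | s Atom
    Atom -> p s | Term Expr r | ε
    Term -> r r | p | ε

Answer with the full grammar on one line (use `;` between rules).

Expr -> s p | s | s Atom; Atom -> p s | Term Expr r | Expr r; Term -> r r | p

Nullable nonterminals: {Atom, Term}.
ε ∉ L(G), so no ε-production is kept.
For each production, add variants omitting each subset of nullable occurrences: Atom → Term Expr r gives Term Expr r | Expr r.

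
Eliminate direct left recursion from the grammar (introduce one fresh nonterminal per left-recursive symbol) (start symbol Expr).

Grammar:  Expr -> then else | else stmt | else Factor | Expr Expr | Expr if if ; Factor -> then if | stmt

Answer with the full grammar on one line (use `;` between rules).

Expr is directly left-recursive.
For Expr: α = {Expr, if if}, β = {then else, else stmt, else Factor}. Rewrite as Expr → β Expr1 and Expr1 → α Expr1 | ε.

Expr -> then else Expr1 | else stmt Expr1 | else Factor Expr1; Factor -> then if | stmt; Expr1 -> Expr Expr1 | if if Expr1 | ε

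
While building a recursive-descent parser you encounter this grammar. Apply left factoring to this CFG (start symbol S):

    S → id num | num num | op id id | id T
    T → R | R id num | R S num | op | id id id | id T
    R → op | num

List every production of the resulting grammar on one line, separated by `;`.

S has alternatives sharing prefix 'id': factor to S → id S' with S' → num | T.
T has alternatives sharing prefix 'R': factor to T → R T' with T' → ε | id num | S num.
T has alternatives sharing prefix 'id': factor to T → id T'' with T'' → id id | T.

S → num num | op id id | id S'; T → op | R T' | id T''; R → op | num; S' → num | T; T' → ε | id num | S num; T'' → id id | T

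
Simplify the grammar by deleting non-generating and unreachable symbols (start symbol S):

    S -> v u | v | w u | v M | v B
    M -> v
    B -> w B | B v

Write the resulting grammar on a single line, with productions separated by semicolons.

Generating nonterminals: {M, S}.
Reachable from S after that: {M, S}.
Removed useless symbols: {B} and every production mentioning them.

S -> v u | v | w u | v M; M -> v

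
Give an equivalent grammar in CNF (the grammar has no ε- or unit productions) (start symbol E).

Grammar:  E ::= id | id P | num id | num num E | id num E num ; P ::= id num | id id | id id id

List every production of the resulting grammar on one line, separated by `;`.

E ::= id | X1 P | X2 X1 | X2 Y1 | X1 Y2; P ::= X1 X2 | X1 X1 | X1 Y4; X1 ::= id; X2 ::= num; Y1 ::= X2 E; Y2 ::= X2 Y3; Y3 ::= E X2; Y4 ::= X1 X1

Introduce a nonterminal for each terminal appearing in a rule of length ≥ 2: X1 → id, X2 → num.
Binarize each right-hand side of length ≥ 3 by chaining fresh nonterminals (Y1, Y2, …): affected rules were E → X2 X2 E; E → X1 X2 E X2; P → X1 X1 X1.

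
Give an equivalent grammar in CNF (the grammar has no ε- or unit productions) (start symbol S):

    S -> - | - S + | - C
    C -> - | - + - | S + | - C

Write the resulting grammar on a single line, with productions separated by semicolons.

Introduce a nonterminal for each terminal appearing in a rule of length ≥ 2: X1 → -, X2 → +.
Binarize each right-hand side of length ≥ 3 by chaining fresh nonterminals (Y1, Y2, …): affected rules were S → X1 S X2; C → X1 X2 X1.

S -> - | X1 Y1 | X1 C; C -> - | X1 Y2 | S X2 | X1 C; X1 -> -; X2 -> +; Y1 -> S X2; Y2 -> X2 X1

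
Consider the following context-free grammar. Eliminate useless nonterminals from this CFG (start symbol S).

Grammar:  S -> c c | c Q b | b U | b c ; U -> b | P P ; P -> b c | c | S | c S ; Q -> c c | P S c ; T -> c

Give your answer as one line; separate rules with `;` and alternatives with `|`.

Generating nonterminals: {P, Q, S, T, U}.
Reachable from S after that: {P, Q, S, U}.
Removed useless symbols: {T} and every production mentioning them.

S -> c c | c Q b | b U | b c; U -> b | P P; P -> b c | c | S | c S; Q -> c c | P S c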